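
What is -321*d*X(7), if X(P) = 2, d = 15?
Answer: -9630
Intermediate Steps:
-321*d*X(7) = -4815*2 = -321*30 = -9630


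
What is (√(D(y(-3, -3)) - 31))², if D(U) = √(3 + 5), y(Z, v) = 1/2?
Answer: -31 + 2*√2 ≈ -28.172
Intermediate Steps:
y(Z, v) = ½
D(U) = 2*√2 (D(U) = √8 = 2*√2)
(√(D(y(-3, -3)) - 31))² = (√(2*√2 - 31))² = (√(-31 + 2*√2))² = -31 + 2*√2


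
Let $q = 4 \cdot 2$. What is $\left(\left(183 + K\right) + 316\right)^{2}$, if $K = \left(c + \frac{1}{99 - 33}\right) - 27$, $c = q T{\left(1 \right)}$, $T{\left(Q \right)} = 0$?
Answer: $\frac{970509409}{4356} \approx 2.228 \cdot 10^{5}$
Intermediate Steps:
$q = 8$
$c = 0$ ($c = 8 \cdot 0 = 0$)
$K = - \frac{1781}{66}$ ($K = \left(0 + \frac{1}{99 - 33}\right) - 27 = \left(0 + \frac{1}{66}\right) - 27 = \frac{1}{66} - 27 = - \frac{1781}{66} \approx -26.985$)
$\left(\left(183 + K\right) + 316\right)^{2} = \left(\left(183 - \frac{1781}{66}\right) + 316\right)^{2} = \left(\frac{10297}{66} + 316\right)^{2} = \left(\frac{31153}{66}\right)^{2} = \frac{970509409}{4356}$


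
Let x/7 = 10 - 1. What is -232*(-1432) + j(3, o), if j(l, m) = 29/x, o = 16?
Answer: 20930141/63 ≈ 3.3222e+5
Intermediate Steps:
x = 63 (x = 7*(10 - 1) = 7*9 = 63)
j(l, m) = 29/63
-232*(-1432) + j(3, o) = -232*(-1432) + 29/63 = 332224 + 29/63 = 20930141/63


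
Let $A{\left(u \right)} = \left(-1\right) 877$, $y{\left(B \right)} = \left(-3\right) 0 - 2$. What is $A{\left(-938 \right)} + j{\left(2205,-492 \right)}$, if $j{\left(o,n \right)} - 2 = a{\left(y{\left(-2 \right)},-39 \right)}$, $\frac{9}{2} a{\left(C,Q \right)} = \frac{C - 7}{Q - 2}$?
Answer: $- \frac{35873}{41} \approx -874.95$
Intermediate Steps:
$y{\left(B \right)} = -2$ ($y{\left(B \right)} = 0 - 2 = -2$)
$A{\left(u \right)} = -877$
$a{\left(C,Q \right)} = \frac{2 \left(-7 + C\right)}{9 \left(-2 + Q\right)}$ ($a{\left(C,Q \right)} = \frac{2 \frac{C - 7}{Q - 2}}{9} = \frac{2 \frac{-7 + C}{-2 + Q}}{9} = \frac{2 \left(-7 + C\right)}{9 \left(-2 + Q\right)}$)
$j{\left(o,n \right)} = \frac{84}{41}$ ($j{\left(o,n \right)} = 2 + \frac{2 \left(-7 - 2\right)}{9 \left(-2 - 39\right)} = 2 + \frac{2}{9} \frac{1}{-41} \left(-9\right) = 2 + \frac{2}{9} \left(- \frac{1}{41}\right) \left(-9\right) = 2 + \frac{2}{41} = \frac{84}{41}$)
$A{\left(-938 \right)} + j{\left(2205,-492 \right)} = -877 + \frac{84}{41} = - \frac{35873}{41}$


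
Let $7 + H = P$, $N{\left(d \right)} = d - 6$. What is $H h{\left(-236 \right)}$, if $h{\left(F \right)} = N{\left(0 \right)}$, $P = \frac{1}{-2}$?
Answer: $45$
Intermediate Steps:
$N{\left(d \right)} = -6 + d$
$P = - \frac{1}{2} \approx -0.5$
$H = - \frac{15}{2}$ ($H = -7 - \frac{1}{2} = - \frac{15}{2} \approx -7.5$)
$h{\left(F \right)} = -6$ ($h{\left(F \right)} = -6 + 0 = -6$)
$H h{\left(-236 \right)} = \left(- \frac{15}{2}\right) \left(-6\right) = 45$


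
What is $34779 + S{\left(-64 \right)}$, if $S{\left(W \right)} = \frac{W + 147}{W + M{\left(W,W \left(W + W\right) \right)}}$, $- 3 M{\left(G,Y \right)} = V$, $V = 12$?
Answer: $\frac{2364889}{68} \approx 34778.0$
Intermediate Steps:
$M{\left(G,Y \right)} = -4$ ($M{\left(G,Y \right)} = \left(- \frac{1}{3}\right) 12 = -4$)
$S{\left(W \right)} = \frac{147 + W}{-4 + W}$ ($S{\left(W \right)} = \frac{W + 147}{W - 4} = \frac{147 + W}{-4 + W}$)
$34779 + S{\left(-64 \right)} = 34779 + \frac{147 - 64}{-4 - 64} = 34779 + \frac{1}{-68} \cdot 83 = 34779 - \frac{83}{68} = \frac{2364889}{68}$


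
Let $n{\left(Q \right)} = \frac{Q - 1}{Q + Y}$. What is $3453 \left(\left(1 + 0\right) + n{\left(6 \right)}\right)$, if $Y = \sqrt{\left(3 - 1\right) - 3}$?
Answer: $\frac{231351}{37} - \frac{17265 i}{37} \approx 6252.7 - 466.62 i$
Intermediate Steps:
$Y = i$ ($Y = \sqrt{2 - 3} = \sqrt{-1} = i \approx 1.0 i$)
$n{\left(Q \right)} = \frac{-1 + Q}{i + Q}$ ($n{\left(Q \right)} = \frac{Q - 1}{Q + i} = \frac{-1 + Q}{i + Q}$)
$3453 \left(\left(1 + 0\right) + n{\left(6 \right)}\right) = 3453 \left(\left(1 + 0\right) + \frac{-1 + 6}{i + 6}\right) = 3453 \left(1 + \frac{1}{6 + i} 5\right) = 3453 \left(1 + \frac{6 - i}{37} \cdot 5\right) = 3453 \left(1 + \frac{5 \left(6 - i\right)}{37}\right) = 3453 + \frac{17265 \left(6 - i\right)}{37}$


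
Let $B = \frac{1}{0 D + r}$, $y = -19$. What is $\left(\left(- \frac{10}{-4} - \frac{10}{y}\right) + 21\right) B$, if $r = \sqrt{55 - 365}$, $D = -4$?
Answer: $- \frac{913 i \sqrt{310}}{11780} \approx - 1.3646 i$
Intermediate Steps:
$r = i \sqrt{310}$ ($r = \sqrt{-310} = i \sqrt{310} \approx 17.607 i$)
$B = - \frac{i \sqrt{310}}{310}$ ($B = \frac{1}{0 \left(-4\right) + i \sqrt{310}} = \frac{1}{0 + i \sqrt{310}} = \frac{1}{i \sqrt{310}} = - \frac{i \sqrt{310}}{310} \approx - 0.056796 i$)
$\left(\left(- \frac{10}{-4} - \frac{10}{y}\right) + 21\right) B = \left(\left(- \frac{10}{-4} - \frac{10}{-19}\right) + 21\right) \left(- \frac{i \sqrt{310}}{310}\right) = \left(\left(\left(-10\right) \left(- \frac{1}{4}\right) - - \frac{10}{19}\right) + 21\right) \left(- \frac{i \sqrt{310}}{310}\right) = \left(\left(\frac{5}{2} + \frac{10}{19}\right) + 21\right) \left(- \frac{i \sqrt{310}}{310}\right) = \left(\frac{115}{38} + 21\right) \left(- \frac{i \sqrt{310}}{310}\right) = \frac{913 \left(- \frac{i \sqrt{310}}{310}\right)}{38} = - \frac{913 i \sqrt{310}}{11780}$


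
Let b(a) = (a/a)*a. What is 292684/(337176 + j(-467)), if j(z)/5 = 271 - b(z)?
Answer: 146342/170433 ≈ 0.85865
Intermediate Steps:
b(a) = a (b(a) = 1*a = a)
j(z) = 1355 - 5*z (j(z) = 5*(271 - z) = 1355 - 5*z)
292684/(337176 + j(-467)) = 292684/(337176 + (1355 - 5*(-467))) = 292684/(337176 + (1355 + 2335)) = 292684/(337176 + 3690) = 292684/340866 = 292684*(1/340866) = 146342/170433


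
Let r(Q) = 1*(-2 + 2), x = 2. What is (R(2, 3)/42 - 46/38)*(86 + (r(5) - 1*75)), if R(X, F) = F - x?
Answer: -10417/798 ≈ -13.054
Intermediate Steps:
r(Q) = 0 (r(Q) = 1*0 = 0)
R(X, F) = -2 + F (R(X, F) = F - 1*2 = F - 2 = -2 + F)
(R(2, 3)/42 - 46/38)*(86 + (r(5) - 1*75)) = ((-2 + 3)/42 - 46/38)*(86 + (0 - 1*75)) = (1*(1/42) - 46*1/38)*(86 + (0 - 75)) = (1/42 - 23/19)*(86 - 75) = -947/798*11 = -10417/798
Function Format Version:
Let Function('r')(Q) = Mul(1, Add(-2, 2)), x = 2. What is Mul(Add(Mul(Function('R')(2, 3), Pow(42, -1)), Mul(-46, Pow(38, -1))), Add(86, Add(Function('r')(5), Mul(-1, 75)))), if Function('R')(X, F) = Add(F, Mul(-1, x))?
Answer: Rational(-10417, 798) ≈ -13.054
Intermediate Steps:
Function('r')(Q) = 0 (Function('r')(Q) = Mul(1, 0) = 0)
Function('R')(X, F) = Add(-2, F) (Function('R')(X, F) = Add(F, Mul(-1, 2)) = Add(F, -2) = Add(-2, F))
Mul(Add(Mul(Function('R')(2, 3), Pow(42, -1)), Mul(-46, Pow(38, -1))), Add(86, Add(Function('r')(5), Mul(-1, 75)))) = Mul(Add(Mul(Add(-2, 3), Pow(42, -1)), Mul(-46, Pow(38, -1))), Add(86, Add(0, Mul(-1, 75)))) = Mul(Add(Mul(1, Rational(1, 42)), Mul(-46, Rational(1, 38))), Add(86, Add(0, -75))) = Mul(Add(Rational(1, 42), Rational(-23, 19)), Add(86, -75)) = Mul(Rational(-947, 798), 11) = Rational(-10417, 798)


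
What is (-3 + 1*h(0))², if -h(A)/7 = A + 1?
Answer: 100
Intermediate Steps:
h(A) = -7 - 7*A (h(A) = -7*(A + 1) = -7*(1 + A) = -7 - 7*A)
(-3 + 1*h(0))² = (-3 + 1*(-7 - 7*0))² = (-3 + 1*(-7 + 0))² = (-3 + 1*(-7))² = (-3 - 7)² = (-10)² = 100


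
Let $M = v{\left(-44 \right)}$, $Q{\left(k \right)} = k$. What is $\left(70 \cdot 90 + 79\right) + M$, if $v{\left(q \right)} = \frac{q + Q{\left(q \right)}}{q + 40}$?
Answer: $6401$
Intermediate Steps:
$v{\left(q \right)} = \frac{2 q}{40 + q}$ ($v{\left(q \right)} = \frac{q + q}{q + 40} = \frac{2 q}{40 + q}$)
$M = 22$ ($M = 2 \left(-44\right) \frac{1}{40 - 44} = 2 \left(-44\right) \frac{1}{-4} = 2 \left(-44\right) \left(- \frac{1}{4}\right) = 22$)
$\left(70 \cdot 90 + 79\right) + M = \left(70 \cdot 90 + 79\right) + 22 = \left(6300 + 79\right) + 22 = 6379 + 22 = 6401$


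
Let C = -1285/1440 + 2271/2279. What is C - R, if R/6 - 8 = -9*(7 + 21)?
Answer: 960967673/656352 ≈ 1464.1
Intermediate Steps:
R = -1464 (R = 48 + 6*(-9*(7 + 21)) = 48 + 6*(-9*28) = 48 + 6*(-252) = 48 - 1512 = -1464)
C = 68345/656352 (C = -1285*1/1440 + 2271*(1/2279) = -257/288 + 2271/2279 = 68345/656352 ≈ 0.10413)
C - R = 68345/656352 - 1*(-1464) = 68345/656352 + 1464 = 960967673/656352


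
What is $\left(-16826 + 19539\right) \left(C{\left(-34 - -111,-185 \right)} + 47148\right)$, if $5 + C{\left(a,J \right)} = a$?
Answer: $128107860$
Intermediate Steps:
$C{\left(a,J \right)} = -5 + a$
$\left(-16826 + 19539\right) \left(C{\left(-34 - -111,-185 \right)} + 47148\right) = \left(-16826 + 19539\right) \left(\left(-5 - -77\right) + 47148\right) = 2713 \left(\left(-5 + \left(-34 + 111\right)\right) + 47148\right) = 2713 \left(\left(-5 + 77\right) + 47148\right) = 2713 \left(72 + 47148\right) = 2713 \cdot 47220 = 128107860$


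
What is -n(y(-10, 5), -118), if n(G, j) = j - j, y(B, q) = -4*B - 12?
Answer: 0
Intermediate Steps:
y(B, q) = -12 - 4*B
n(G, j) = 0
-n(y(-10, 5), -118) = -1*0 = 0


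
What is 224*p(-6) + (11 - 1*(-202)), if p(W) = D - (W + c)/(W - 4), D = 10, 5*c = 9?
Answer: 58973/25 ≈ 2358.9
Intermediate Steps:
c = 9/5 (c = (⅕)*9 = 9/5 ≈ 1.8000)
p(W) = 10 - (9/5 + W)/(-4 + W) (p(W) = 10 - (W + 9/5)/(W - 4) = 10 - (9/5 + W)/(-4 + W))
224*p(-6) + (11 - 1*(-202)) = 224*((-209 + 45*(-6))/(5*(-4 - 6))) + (11 - 1*(-202)) = 224*((⅕)*(-209 - 270)/(-10)) + (11 + 202) = 224*((⅕)*(-⅒)*(-479)) + 213 = 224*(479/50) + 213 = 53648/25 + 213 = 58973/25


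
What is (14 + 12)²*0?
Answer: 0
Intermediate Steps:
(14 + 12)²*0 = 26²*0 = 676*0 = 0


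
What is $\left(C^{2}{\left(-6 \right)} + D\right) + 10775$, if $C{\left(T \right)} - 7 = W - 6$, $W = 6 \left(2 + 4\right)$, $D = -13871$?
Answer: $-1727$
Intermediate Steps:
$W = 36$ ($W = 6 \cdot 6 = 36$)
$C{\left(T \right)} = 37$ ($C{\left(T \right)} = 7 + \left(36 - 6\right) = 7 + 30 = 37$)
$\left(C^{2}{\left(-6 \right)} + D\right) + 10775 = \left(37^{2} - 13871\right) + 10775 = \left(1369 - 13871\right) + 10775 = -12502 + 10775 = -1727$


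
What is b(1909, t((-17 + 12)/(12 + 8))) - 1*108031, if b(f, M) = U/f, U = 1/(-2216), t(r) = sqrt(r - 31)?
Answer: -457008292665/4230344 ≈ -1.0803e+5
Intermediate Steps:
t(r) = sqrt(-31 + r)
U = -1/2216 ≈ -0.00045126
b(f, M) = -1/(2216*f)
b(1909, t((-17 + 12)/(12 + 8))) - 1*108031 = -1/2216/1909 - 1*108031 = -1/2216*1/1909 - 108031 = -1/4230344 - 108031 = -457008292665/4230344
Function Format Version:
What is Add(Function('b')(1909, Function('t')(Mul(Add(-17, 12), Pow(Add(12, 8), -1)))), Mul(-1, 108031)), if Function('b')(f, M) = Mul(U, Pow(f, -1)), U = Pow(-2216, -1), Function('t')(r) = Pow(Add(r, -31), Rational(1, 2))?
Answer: Rational(-457008292665, 4230344) ≈ -1.0803e+5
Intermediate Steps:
Function('t')(r) = Pow(Add(-31, r), Rational(1, 2))
U = Rational(-1, 2216) ≈ -0.00045126
Function('b')(f, M) = Mul(Rational(-1, 2216), Pow(f, -1))
Add(Function('b')(1909, Function('t')(Mul(Add(-17, 12), Pow(Add(12, 8), -1)))), Mul(-1, 108031)) = Add(Mul(Rational(-1, 2216), Pow(1909, -1)), Mul(-1, 108031)) = Add(Mul(Rational(-1, 2216), Rational(1, 1909)), -108031) = Add(Rational(-1, 4230344), -108031) = Rational(-457008292665, 4230344)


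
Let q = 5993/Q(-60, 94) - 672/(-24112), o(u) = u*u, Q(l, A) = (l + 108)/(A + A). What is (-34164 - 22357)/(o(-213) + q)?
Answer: -1022125764/1244931697 ≈ -0.82103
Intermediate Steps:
Q(l, A) = (108 + l)/(2*A) (Q(l, A) = (108 + l)/((2*A)) = (108 + l)*(1/(2*A)) = (108 + l)/(2*A))
o(u) = u²
q = 424478701/18084 (q = 5993/(((½)*(108 - 60)/94)) - 672/(-24112) = 5993/(((½)*(1/94)*48)) - 672*(-1/24112) = 5993/(12/47) + 42/1507 = 5993*(47/12) + 42/1507 = 281671/12 + 42/1507 = 424478701/18084 ≈ 23473.)
(-34164 - 22357)/(o(-213) + q) = (-34164 - 22357)/((-213)² + 424478701/18084) = -56521/(45369 + 424478701/18084) = -56521/1244931697/18084 = -56521*18084/1244931697 = -1022125764/1244931697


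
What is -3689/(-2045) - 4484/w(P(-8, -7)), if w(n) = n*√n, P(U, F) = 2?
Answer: 3689/2045 - 1121*√2 ≈ -1583.5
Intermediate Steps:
w(n) = n^(3/2)
-3689/(-2045) - 4484/w(P(-8, -7)) = -3689/(-2045) - 4484*√2/4 = -3689*(-1/2045) - 4484*√2/4 = 3689/2045 - 1121*√2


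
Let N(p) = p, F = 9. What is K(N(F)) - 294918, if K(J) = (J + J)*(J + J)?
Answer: -294594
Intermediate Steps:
K(J) = 4*J² (K(J) = (2*J)*(2*J) = 4*J²)
K(N(F)) - 294918 = 4*9² - 294918 = 4*81 - 294918 = 324 - 294918 = -294594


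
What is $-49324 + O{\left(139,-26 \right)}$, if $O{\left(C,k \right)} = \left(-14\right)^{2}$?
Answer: $-49128$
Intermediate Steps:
$O{\left(C,k \right)} = 196$
$-49324 + O{\left(139,-26 \right)} = -49324 + 196 = -49128$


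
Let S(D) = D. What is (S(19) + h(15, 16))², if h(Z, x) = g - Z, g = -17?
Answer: 169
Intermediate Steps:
h(Z, x) = -17 - Z
(S(19) + h(15, 16))² = (19 + (-17 - 1*15))² = (19 + (-17 - 15))² = (19 - 32)² = (-13)² = 169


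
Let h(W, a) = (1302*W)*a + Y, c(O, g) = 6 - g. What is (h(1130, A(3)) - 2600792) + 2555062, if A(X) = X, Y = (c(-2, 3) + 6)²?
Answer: 4368131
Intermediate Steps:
Y = 81 (Y = ((6 - 1*3) + 6)² = ((6 - 3) + 6)² = (3 + 6)² = 9² = 81)
h(W, a) = 81 + 1302*W*a (h(W, a) = (1302*W)*a + 81 = 1302*W*a + 81 = 81 + 1302*W*a)
(h(1130, A(3)) - 2600792) + 2555062 = ((81 + 1302*1130*3) - 2600792) + 2555062 = ((81 + 4413780) - 2600792) + 2555062 = (4413861 - 2600792) + 2555062 = 1813069 + 2555062 = 4368131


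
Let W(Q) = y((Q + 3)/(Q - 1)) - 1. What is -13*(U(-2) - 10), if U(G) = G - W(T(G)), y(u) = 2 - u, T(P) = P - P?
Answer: 208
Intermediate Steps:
T(P) = 0
W(Q) = 1 - (3 + Q)/(-1 + Q) (W(Q) = (2 - (Q + 3)/(Q - 1)) - 1 = (2 - (3 + Q)/(-1 + Q)) - 1 = 1 - (3 + Q)/(-1 + Q))
U(G) = -4 + G (U(G) = G - (-4)/(-1 + 0) = G - (-4)/(-1) = G - (-4)*(-1) = G - 1*4 = G - 4 = -4 + G)
-13*(U(-2) - 10) = -13*((-4 - 2) - 10) = -13*(-6 - 10) = -13*(-16) = 208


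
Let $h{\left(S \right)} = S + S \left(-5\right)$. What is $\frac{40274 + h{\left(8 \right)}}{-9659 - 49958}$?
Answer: $- \frac{40242}{59617} \approx -0.67501$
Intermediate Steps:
$h{\left(S \right)} = - 4 S$ ($h{\left(S \right)} = S - 5 S = - 4 S$)
$\frac{40274 + h{\left(8 \right)}}{-9659 - 49958} = \frac{40274 - 32}{-9659 - 49958} = \frac{40274 - 32}{-59617} = 40242 \left(- \frac{1}{59617}\right) = - \frac{40242}{59617}$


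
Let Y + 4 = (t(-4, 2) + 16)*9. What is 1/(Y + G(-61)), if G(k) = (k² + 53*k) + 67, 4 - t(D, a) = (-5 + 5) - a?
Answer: 1/749 ≈ 0.0013351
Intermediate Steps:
t(D, a) = 4 + a (t(D, a) = 4 - ((-5 + 5) - a) = 4 - (0 - a) = 4 - (-1)*a = 4 + a)
G(k) = 67 + k² + 53*k
Y = 194 (Y = -4 + ((4 + 2) + 16)*9 = -4 + (6 + 16)*9 = -4 + 22*9 = -4 + 198 = 194)
1/(Y + G(-61)) = 1/(194 + (67 + (-61)² + 53*(-61))) = 1/(194 + (67 + 3721 - 3233)) = 1/(194 + 555) = 1/749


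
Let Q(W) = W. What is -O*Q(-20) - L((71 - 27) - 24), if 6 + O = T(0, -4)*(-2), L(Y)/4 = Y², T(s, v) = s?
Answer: -1720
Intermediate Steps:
L(Y) = 4*Y²
O = -6 (O = -6 + 0*(-2) = -6 + 0 = -6)
-O*Q(-20) - L((71 - 27) - 24) = -(-6)*(-20) - 4*((71 - 27) - 24)² = -1*120 - 4*(44 - 24)² = -120 - 4*20² = -120 - 4*400 = -120 - 1*1600 = -120 - 1600 = -1720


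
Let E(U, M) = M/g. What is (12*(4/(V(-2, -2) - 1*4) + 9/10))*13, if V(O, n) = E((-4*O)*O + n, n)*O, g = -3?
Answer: 117/5 ≈ 23.400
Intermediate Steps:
E(U, M) = -M/3 (E(U, M) = M/(-3) = M*(-⅓) = -M/3)
V(O, n) = -O*n/3 (V(O, n) = (-n/3)*O = -O*n/3)
(12*(4/(V(-2, -2) - 1*4) + 9/10))*13 = (12*(4/(-⅓*(-2)*(-2) - 1*4) + 9/10))*13 = (12*(4/(-4/3 - 4) + 9*(⅒)))*13 = (12*(4/(-16/3) + 9/10))*13 = (12*(4*(-3/16) + 9/10))*13 = (12*(-¾ + 9/10))*13 = (12*(3/20))*13 = (9/5)*13 = 117/5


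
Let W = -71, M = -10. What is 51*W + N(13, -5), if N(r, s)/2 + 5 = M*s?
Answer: -3531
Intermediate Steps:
N(r, s) = -10 - 20*s (N(r, s) = -10 + 2*(-10*s) = -10 - 20*s)
51*W + N(13, -5) = 51*(-71) + (-10 - 20*(-5)) = -3621 + (-10 + 100) = -3621 + 90 = -3531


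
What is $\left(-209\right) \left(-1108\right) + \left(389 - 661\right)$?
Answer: $231300$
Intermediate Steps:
$\left(-209\right) \left(-1108\right) + \left(389 - 661\right) = 231572 - 272 = 231300$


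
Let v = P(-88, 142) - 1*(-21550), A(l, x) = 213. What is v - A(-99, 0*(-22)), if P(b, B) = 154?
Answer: 21491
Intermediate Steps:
v = 21704 (v = 154 - 1*(-21550) = 154 + 21550 = 21704)
v - A(-99, 0*(-22)) = 21704 - 1*213 = 21704 - 213 = 21491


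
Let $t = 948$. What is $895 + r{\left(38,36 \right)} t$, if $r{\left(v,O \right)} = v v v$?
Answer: $52019551$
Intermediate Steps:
$r{\left(v,O \right)} = v^{3}$ ($r{\left(v,O \right)} = v^{2} v = v^{3}$)
$895 + r{\left(38,36 \right)} t = 895 + 38^{3} \cdot 948 = 895 + 54872 \cdot 948 = 895 + 52018656 = 52019551$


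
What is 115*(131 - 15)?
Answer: 13340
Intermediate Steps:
115*(131 - 15) = 115*116 = 13340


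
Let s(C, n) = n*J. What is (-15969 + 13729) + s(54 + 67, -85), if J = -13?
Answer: -1135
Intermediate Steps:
s(C, n) = -13*n (s(C, n) = n*(-13) = -13*n)
(-15969 + 13729) + s(54 + 67, -85) = (-15969 + 13729) - 13*(-85) = -2240 + 1105 = -1135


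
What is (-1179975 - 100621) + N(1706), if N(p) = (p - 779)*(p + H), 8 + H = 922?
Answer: 1148144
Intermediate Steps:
H = 914 (H = -8 + 922 = 914)
N(p) = (-779 + p)*(914 + p) (N(p) = (p - 779)*(p + 914) = (-779 + p)*(914 + p))
(-1179975 - 100621) + N(1706) = (-1179975 - 100621) + (-712006 + 1706² + 135*1706) = -1280596 + (-712006 + 2910436 + 230310) = -1280596 + 2428740 = 1148144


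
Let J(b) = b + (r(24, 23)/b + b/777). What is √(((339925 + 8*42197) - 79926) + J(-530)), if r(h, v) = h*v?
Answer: √25312765590934815/205905 ≈ 772.69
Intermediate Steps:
J(b) = 552/b + 778*b/777 (J(b) = b + ((24*23)/b + b/777) = b + (552/b + b*(1/777)) = b + (552/b + b/777) = 552/b + 778*b/777)
√(((339925 + 8*42197) - 79926) + J(-530)) = √(((339925 + 8*42197) - 79926) + (552/(-530) + (778/777)*(-530))) = √(((339925 + 337576) - 79926) + (552*(-1/530) - 412340/777)) = √((677501 - 79926) + (-276/265 - 412340/777)) = √(597575 - 109484552/205905) = √(122934195823/205905) = √25312765590934815/205905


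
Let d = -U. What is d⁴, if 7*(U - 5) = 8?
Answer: 3418801/2401 ≈ 1423.9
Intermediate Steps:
U = 43/7 (U = 5 + (⅐)*8 = 5 + 8/7 = 43/7 ≈ 6.1429)
d = -43/7 (d = -1*43/7 = -43/7 ≈ -6.1429)
d⁴ = (-43/7)⁴ = 3418801/2401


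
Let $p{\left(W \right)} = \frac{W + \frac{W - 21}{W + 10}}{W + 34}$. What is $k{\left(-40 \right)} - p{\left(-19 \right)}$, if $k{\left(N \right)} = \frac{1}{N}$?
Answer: $\frac{1021}{1080} \approx 0.94537$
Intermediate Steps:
$p{\left(W \right)} = \frac{W + \frac{-21 + W}{10 + W}}{34 + W}$
$k{\left(-40 \right)} - p{\left(-19 \right)} = \frac{1}{-40} - \frac{-21 + \left(-19\right)^{2} + 11 \left(-19\right)}{340 + \left(-19\right)^{2} + 44 \left(-19\right)} = - \frac{1}{40} - \frac{-21 + 361 - 209}{340 + 361 - 836} = - \frac{1}{40} - \frac{1}{-135} \cdot 131 = - \frac{1}{40} - \left(- \frac{1}{135}\right) 131 = - \frac{1}{40} - - \frac{131}{135} = - \frac{1}{40} + \frac{131}{135} = \frac{1021}{1080}$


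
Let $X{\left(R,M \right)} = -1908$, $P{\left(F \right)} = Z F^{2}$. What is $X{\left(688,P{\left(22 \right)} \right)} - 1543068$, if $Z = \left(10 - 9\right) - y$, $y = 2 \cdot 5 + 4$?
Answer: $-1544976$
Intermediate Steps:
$y = 14$ ($y = 10 + 4 = 14$)
$Z = -13$ ($Z = \left(10 - 9\right) - 14 = 1 - 14 = -13$)
$P{\left(F \right)} = - 13 F^{2}$
$X{\left(688,P{\left(22 \right)} \right)} - 1543068 = -1908 - 1543068 = -1544976$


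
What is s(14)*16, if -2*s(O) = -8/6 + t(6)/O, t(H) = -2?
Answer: 248/21 ≈ 11.810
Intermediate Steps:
s(O) = ⅔ + 1/O (s(O) = -(-8/6 - 2/O)/2 = -(-8*⅙ - 2/O)/2 = -(-4/3 - 2/O)/2 = ⅔ + 1/O)
s(14)*16 = (⅔ + 1/14)*16 = (31/42)*16 = 248/21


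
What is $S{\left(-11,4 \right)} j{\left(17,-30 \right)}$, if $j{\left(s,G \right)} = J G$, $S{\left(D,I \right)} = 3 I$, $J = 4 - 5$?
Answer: $360$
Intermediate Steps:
$J = -1$
$j{\left(s,G \right)} = - G$
$S{\left(-11,4 \right)} j{\left(17,-30 \right)} = 3 \cdot 4 \left(\left(-1\right) \left(-30\right)\right) = 12 \cdot 30 = 360$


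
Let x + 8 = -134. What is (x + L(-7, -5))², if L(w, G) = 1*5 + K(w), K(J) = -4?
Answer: 19881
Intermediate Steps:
x = -142 (x = -8 - 134 = -142)
L(w, G) = 1 (L(w, G) = 1*5 - 4 = 5 - 4 = 1)
(x + L(-7, -5))² = (-142 + 1)² = (-141)² = 19881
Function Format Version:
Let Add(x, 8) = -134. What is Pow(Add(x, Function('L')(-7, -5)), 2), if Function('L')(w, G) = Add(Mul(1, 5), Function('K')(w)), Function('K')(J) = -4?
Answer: 19881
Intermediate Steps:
x = -142 (x = Add(-8, -134) = -142)
Function('L')(w, G) = 1 (Function('L')(w, G) = Add(Mul(1, 5), -4) = Add(5, -4) = 1)
Pow(Add(x, Function('L')(-7, -5)), 2) = Pow(Add(-142, 1), 2) = Pow(-141, 2) = 19881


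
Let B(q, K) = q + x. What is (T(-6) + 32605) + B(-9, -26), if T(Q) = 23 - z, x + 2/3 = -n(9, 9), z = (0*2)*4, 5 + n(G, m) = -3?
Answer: 97879/3 ≈ 32626.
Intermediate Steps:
n(G, m) = -8 (n(G, m) = -5 - 3 = -8)
z = 0 (z = 0*4 = 0)
x = 22/3 (x = -⅔ - 1*(-8) = -⅔ + 8 = 22/3 ≈ 7.3333)
T(Q) = 23 (T(Q) = 23 - 1*0 = 23 + 0 = 23)
B(q, K) = 22/3 + q (B(q, K) = q + 22/3 = 22/3 + q)
(T(-6) + 32605) + B(-9, -26) = (23 + 32605) + (22/3 - 9) = 32628 - 5/3 = 97879/3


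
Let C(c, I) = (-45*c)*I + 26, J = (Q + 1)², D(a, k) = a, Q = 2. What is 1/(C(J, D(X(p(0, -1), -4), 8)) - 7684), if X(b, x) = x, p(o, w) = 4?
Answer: -1/6038 ≈ -0.00016562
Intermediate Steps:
J = 9 (J = (2 + 1)² = 3² = 9)
C(c, I) = 26 - 45*I*c (C(c, I) = -45*I*c + 26 = 26 - 45*I*c)
1/(C(J, D(X(p(0, -1), -4), 8)) - 7684) = 1/((26 - 45*(-4)*9) - 7684) = 1/((26 + 1620) - 7684) = 1/(1646 - 7684) = 1/(-6038) = -1/6038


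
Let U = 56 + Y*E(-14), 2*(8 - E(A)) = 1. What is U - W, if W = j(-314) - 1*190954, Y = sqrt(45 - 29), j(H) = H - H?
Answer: 191040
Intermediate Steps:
j(H) = 0
Y = 4 (Y = sqrt(16) = 4)
E(A) = 15/2 (E(A) = 8 - 1/2*1 = 8 - 1/2 = 15/2)
U = 86 (U = 56 + 4*(15/2) = 56 + 30 = 86)
W = -190954 (W = 0 - 1*190954 = 0 - 190954 = -190954)
U - W = 86 - 1*(-190954) = 86 + 190954 = 191040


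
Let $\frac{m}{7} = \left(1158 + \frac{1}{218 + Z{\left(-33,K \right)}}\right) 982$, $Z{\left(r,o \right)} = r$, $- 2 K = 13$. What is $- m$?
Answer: $- \frac{1472623894}{185} \approx -7.9601 \cdot 10^{6}$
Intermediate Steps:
$K = - \frac{13}{2}$ ($K = \left(- \frac{1}{2}\right) 13 = - \frac{13}{2} \approx -6.5$)
$m = \frac{1472623894}{185}$ ($m = 7 \left(1158 + \frac{1}{218 - 33}\right) 982 = 7 \left(1158 + \frac{1}{185}\right) 982 = 7 \cdot \frac{214231}{185} \cdot 982 = 7 \cdot \frac{210374842}{185} = \frac{1472623894}{185} \approx 7.9601 \cdot 10^{6}$)
$- m = \left(-1\right) \frac{1472623894}{185} = - \frac{1472623894}{185}$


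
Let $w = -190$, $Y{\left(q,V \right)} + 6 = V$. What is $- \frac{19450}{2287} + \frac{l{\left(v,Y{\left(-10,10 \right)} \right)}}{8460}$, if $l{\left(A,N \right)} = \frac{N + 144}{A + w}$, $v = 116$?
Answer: $- \frac{82275787}{9674010} \approx -8.5048$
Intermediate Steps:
$Y{\left(q,V \right)} = -6 + V$
$l{\left(A,N \right)} = \frac{144 + N}{-190 + A}$ ($l{\left(A,N \right)} = \frac{N + 144}{A - 190} = \frac{144 + N}{-190 + A}$)
$- \frac{19450}{2287} + \frac{l{\left(v,Y{\left(-10,10 \right)} \right)}}{8460} = - \frac{19450}{2287} + \frac{\frac{1}{-190 + 116} \left(144 + \left(-6 + 10\right)\right)}{8460} = \left(-19450\right) \frac{1}{2287} + \frac{144 + 4}{-74} \cdot \frac{1}{8460} = - \frac{19450}{2287} + \left(- \frac{1}{74}\right) 148 \cdot \frac{1}{8460} = - \frac{19450}{2287} - \frac{1}{4230} = - \frac{82275787}{9674010}$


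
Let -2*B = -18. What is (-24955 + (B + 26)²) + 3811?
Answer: -19919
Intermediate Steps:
B = 9 (B = -½*(-18) = 9)
(-24955 + (B + 26)²) + 3811 = (-24955 + (9 + 26)²) + 3811 = (-24955 + 35²) + 3811 = (-24955 + 1225) + 3811 = -23730 + 3811 = -19919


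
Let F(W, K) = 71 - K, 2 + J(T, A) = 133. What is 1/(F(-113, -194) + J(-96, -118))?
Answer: 1/396 ≈ 0.0025253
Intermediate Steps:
J(T, A) = 131 (J(T, A) = -2 + 133 = 131)
1/(F(-113, -194) + J(-96, -118)) = 1/((71 - 1*(-194)) + 131) = 1/((71 + 194) + 131) = 1/(265 + 131) = 1/396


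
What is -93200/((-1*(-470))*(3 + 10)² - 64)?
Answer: -46600/39683 ≈ -1.1743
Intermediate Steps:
-93200/((-1*(-470))*(3 + 10)² - 64) = -93200/(470*13² - 64) = -93200/(470*169 - 64) = -93200/(79430 - 64) = -93200/79366 = -93200*1/79366 = -46600/39683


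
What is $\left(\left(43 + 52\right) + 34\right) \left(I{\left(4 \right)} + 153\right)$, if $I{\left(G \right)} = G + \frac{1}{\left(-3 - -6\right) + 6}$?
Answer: $\frac{60802}{3} \approx 20267.0$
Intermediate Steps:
$I{\left(G \right)} = \frac{1}{9} + G$ ($I{\left(G \right)} = G + \frac{1}{\left(-3 + 6\right) + 6} = G + \frac{1}{3 + 6} = G + \frac{1}{9} = \frac{1}{9} + G$)
$\left(\left(43 + 52\right) + 34\right) \left(I{\left(4 \right)} + 153\right) = \left(\left(43 + 52\right) + 34\right) \left(\left(\frac{1}{9} + 4\right) + 153\right) = \left(95 + 34\right) \left(\frac{37}{9} + 153\right) = 129 \cdot \frac{1414}{9} = \frac{60802}{3}$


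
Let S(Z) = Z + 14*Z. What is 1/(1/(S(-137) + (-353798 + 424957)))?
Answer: 69104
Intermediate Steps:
S(Z) = 15*Z
1/(1/(S(-137) + (-353798 + 424957))) = 1/(1/(15*(-137) + (-353798 + 424957))) = 1/(1/(-2055 + 71159)) = 1/(1/69104) = 69104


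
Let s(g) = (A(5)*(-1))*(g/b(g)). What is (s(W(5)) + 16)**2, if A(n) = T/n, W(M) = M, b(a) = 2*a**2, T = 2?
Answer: 159201/625 ≈ 254.72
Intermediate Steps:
A(n) = 2/n
s(g) = -1/(5*g) (s(g) = ((2/5)*(-1))*(g/((2*g**2))) = ((2*(1/5))*(-1))*(g*(1/(2*g**2))) = ((2/5)*(-1))*(1/(2*g)) = -1/(5*g))
(s(W(5)) + 16)**2 = (-1/5/5 + 16)**2 = (-1/5*1/5 + 16)**2 = (-1/25 + 16)**2 = (399/25)**2 = 159201/625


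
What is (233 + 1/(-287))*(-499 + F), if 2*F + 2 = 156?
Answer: -28219140/287 ≈ -98325.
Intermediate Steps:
F = 77 (F = -1 + (1/2)*156 = -1 + 78 = 77)
(233 + 1/(-287))*(-499 + F) = (233 + 1/(-287))*(-499 + 77) = (233 - 1/287)*(-422) = (66870/287)*(-422) = -28219140/287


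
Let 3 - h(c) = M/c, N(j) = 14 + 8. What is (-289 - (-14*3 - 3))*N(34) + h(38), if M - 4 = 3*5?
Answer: -10731/2 ≈ -5365.5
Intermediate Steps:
M = 19 (M = 4 + 3*5 = 4 + 15 = 19)
N(j) = 22
h(c) = 3 - 19/c
(-289 - (-14*3 - 3))*N(34) + h(38) = (-289 - (-14*3 - 3))*22 + (3 - 19/38) = (-289 - (-42 - 3))*22 + (3 - 19*1/38) = (-289 - 1*(-45))*22 + (3 - ½) = (-289 + 45)*22 + 5/2 = -244*22 + 5/2 = -5368 + 5/2 = -10731/2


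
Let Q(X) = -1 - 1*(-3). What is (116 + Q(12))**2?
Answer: 13924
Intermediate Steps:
Q(X) = 2 (Q(X) = -1 + 3 = 2)
(116 + Q(12))**2 = (116 + 2)**2 = 118**2 = 13924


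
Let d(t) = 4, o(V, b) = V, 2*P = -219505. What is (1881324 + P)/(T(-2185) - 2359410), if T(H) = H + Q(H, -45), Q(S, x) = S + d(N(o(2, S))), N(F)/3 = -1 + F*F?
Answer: -3543143/4727552 ≈ -0.74947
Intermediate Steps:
P = -219505/2 (P = (½)*(-219505) = -219505/2 ≈ -1.0975e+5)
N(F) = -3 + 3*F² (N(F) = 3*(-1 + F*F) = 3*(-1 + F²) = -3 + 3*F²)
Q(S, x) = 4 + S (Q(S, x) = S + 4 = 4 + S)
T(H) = 4 + 2*H (T(H) = H + (4 + H) = 4 + 2*H)
(1881324 + P)/(T(-2185) - 2359410) = (1881324 - 219505/2)/((4 + 2*(-2185)) - 2359410) = 3543143/(2*((4 - 4370) - 2359410)) = 3543143/(2*(-4366 - 2359410)) = (3543143/2)/(-2363776) = (3543143/2)*(-1/2363776) = -3543143/4727552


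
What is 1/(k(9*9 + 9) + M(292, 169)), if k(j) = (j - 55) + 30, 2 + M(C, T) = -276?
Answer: -1/213 ≈ -0.0046948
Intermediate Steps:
M(C, T) = -278 (M(C, T) = -2 - 276 = -278)
k(j) = -25 + j (k(j) = (-55 + j) + 30 = -25 + j)
1/(k(9*9 + 9) + M(292, 169)) = 1/((-25 + (9*9 + 9)) - 278) = 1/((-25 + (81 + 9)) - 278) = 1/((-25 + 90) - 278) = 1/(65 - 278) = 1/(-213) = -1/213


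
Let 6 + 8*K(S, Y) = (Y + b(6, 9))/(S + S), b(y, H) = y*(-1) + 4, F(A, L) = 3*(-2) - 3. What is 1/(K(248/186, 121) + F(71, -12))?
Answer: -64/267 ≈ -0.23970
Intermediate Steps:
F(A, L) = -9 (F(A, L) = -6 - 3 = -9)
b(y, H) = 4 - y (b(y, H) = -y + 4 = 4 - y)
K(S, Y) = -3/4 + (-2 + Y)/(16*S) (K(S, Y) = -3/4 + ((Y + (4 - 1*6))/(S + S))/8 = -3/4 + ((Y + (4 - 6))/((2*S)))/8 = -3/4 + ((Y - 2)*(1/(2*S)))/8 = -3/4 + ((-2 + Y)*(1/(2*S)))/8 = -3/4 + ((-2 + Y)/(2*S))/8 = -3/4 + (-2 + Y)/(16*S))
1/(K(248/186, 121) + F(71, -12)) = 1/((-2 + 121 - 2976/186)/(16*((248/186))) - 9) = 1/((-2 + 121 - 2976/186)/(16*((248*(1/186)))) - 9) = 1/((-2 + 121 - 12*4/3)/(16*(4/3)) - 9) = 1/((1/16)*(3/4)*(-2 + 121 - 16) - 9) = 1/((1/16)*(3/4)*103 - 9) = 1/(309/64 - 9) = 1/(-267/64) = -64/267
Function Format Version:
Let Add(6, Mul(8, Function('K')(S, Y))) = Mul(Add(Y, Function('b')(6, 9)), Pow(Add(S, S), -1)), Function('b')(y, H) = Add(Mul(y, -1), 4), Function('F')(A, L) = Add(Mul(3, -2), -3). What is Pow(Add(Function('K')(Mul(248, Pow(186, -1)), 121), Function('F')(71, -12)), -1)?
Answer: Rational(-64, 267) ≈ -0.23970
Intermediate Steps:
Function('F')(A, L) = -9 (Function('F')(A, L) = Add(-6, -3) = -9)
Function('b')(y, H) = Add(4, Mul(-1, y)) (Function('b')(y, H) = Add(Mul(-1, y), 4) = Add(4, Mul(-1, y)))
Function('K')(S, Y) = Add(Rational(-3, 4), Mul(Rational(1, 16), Pow(S, -1), Add(-2, Y))) (Function('K')(S, Y) = Add(Rational(-3, 4), Mul(Rational(1, 8), Mul(Add(Y, Add(4, Mul(-1, 6))), Pow(Add(S, S), -1)))) = Add(Rational(-3, 4), Mul(Rational(1, 8), Mul(Add(Y, Add(4, -6)), Pow(Mul(2, S), -1)))) = Add(Rational(-3, 4), Mul(Rational(1, 8), Mul(Add(Y, -2), Mul(Rational(1, 2), Pow(S, -1))))) = Add(Rational(-3, 4), Mul(Rational(1, 8), Mul(Add(-2, Y), Mul(Rational(1, 2), Pow(S, -1))))) = Add(Rational(-3, 4), Mul(Rational(1, 8), Mul(Rational(1, 2), Pow(S, -1), Add(-2, Y)))) = Add(Rational(-3, 4), Mul(Rational(1, 16), Pow(S, -1), Add(-2, Y))))
Pow(Add(Function('K')(Mul(248, Pow(186, -1)), 121), Function('F')(71, -12)), -1) = Pow(Add(Mul(Rational(1, 16), Pow(Mul(248, Pow(186, -1)), -1), Add(-2, 121, Mul(-12, Mul(248, Pow(186, -1))))), -9), -1) = Pow(Add(Mul(Rational(1, 16), Pow(Mul(248, Rational(1, 186)), -1), Add(-2, 121, Mul(-12, Mul(248, Rational(1, 186))))), -9), -1) = Pow(Add(Mul(Rational(1, 16), Pow(Rational(4, 3), -1), Add(-2, 121, Mul(-12, Rational(4, 3)))), -9), -1) = Pow(Add(Mul(Rational(1, 16), Rational(3, 4), Add(-2, 121, -16)), -9), -1) = Pow(Add(Mul(Rational(1, 16), Rational(3, 4), 103), -9), -1) = Pow(Add(Rational(309, 64), -9), -1) = Pow(Rational(-267, 64), -1) = Rational(-64, 267)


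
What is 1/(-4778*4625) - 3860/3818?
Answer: -42649624409/42185559250 ≈ -1.0110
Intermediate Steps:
1/(-4778*4625) - 3860/3818 = -1/4778*1/4625 - 3860*1/3818 = -1/22098250 - 1930/1909 = -42649624409/42185559250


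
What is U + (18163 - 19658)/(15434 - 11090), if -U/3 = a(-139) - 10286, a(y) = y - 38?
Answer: 136352321/4344 ≈ 31389.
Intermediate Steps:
a(y) = -38 + y
U = 31389 (U = -3*((-38 - 139) - 10286) = -3*(-177 - 10286) = -3*(-10463) = 31389)
U + (18163 - 19658)/(15434 - 11090) = 31389 + (18163 - 19658)/(15434 - 11090) = 31389 - 1495/4344 = 136352321/4344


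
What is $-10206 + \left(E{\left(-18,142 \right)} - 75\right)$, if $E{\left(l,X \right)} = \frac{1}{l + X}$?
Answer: $- \frac{1274843}{124} \approx -10281.0$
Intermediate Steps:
$E{\left(l,X \right)} = \frac{1}{X + l}$
$-10206 + \left(E{\left(-18,142 \right)} - 75\right) = -10206 + \left(\frac{1}{142 - 18} - 75\right) = -10206 - \left(75 - \frac{1}{124}\right) = -10206 + \left(\frac{1}{124} - 75\right) = -10206 - \frac{9299}{124} = - \frac{1274843}{124}$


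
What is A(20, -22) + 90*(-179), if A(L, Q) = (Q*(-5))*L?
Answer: -13910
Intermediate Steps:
A(L, Q) = -5*L*Q (A(L, Q) = (-5*Q)*L = -5*L*Q)
A(20, -22) + 90*(-179) = -5*20*(-22) + 90*(-179) = 2200 - 16110 = -13910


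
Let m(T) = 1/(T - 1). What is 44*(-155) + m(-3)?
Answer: -27281/4 ≈ -6820.3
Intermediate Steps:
m(T) = 1/(-1 + T)
44*(-155) + m(-3) = 44*(-155) + 1/(-1 - 3) = -6820 + 1/(-4) = -6820 - ¼ = -27281/4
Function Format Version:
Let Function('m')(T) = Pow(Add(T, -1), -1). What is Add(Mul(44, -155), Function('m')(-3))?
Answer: Rational(-27281, 4) ≈ -6820.3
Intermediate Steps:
Function('m')(T) = Pow(Add(-1, T), -1)
Add(Mul(44, -155), Function('m')(-3)) = Add(Mul(44, -155), Pow(Add(-1, -3), -1)) = Add(-6820, Pow(-4, -1)) = Add(-6820, Rational(-1, 4)) = Rational(-27281, 4)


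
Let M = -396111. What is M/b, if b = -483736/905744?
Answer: 44846895198/60467 ≈ 7.4168e+5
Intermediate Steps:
b = -60467/113218 (b = -483736*1/905744 = -60467/113218 ≈ -0.53408)
M/b = -396111/(-60467/113218) = -396111*(-113218/60467) = 44846895198/60467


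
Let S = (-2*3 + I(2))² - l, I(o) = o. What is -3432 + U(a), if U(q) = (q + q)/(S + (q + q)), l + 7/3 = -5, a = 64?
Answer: -778872/227 ≈ -3431.2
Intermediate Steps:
l = -22/3 (l = -7/3 - 5 = -22/3 ≈ -7.3333)
S = 70/3 (S = (-2*3 + 2)² - 1*(-22/3) = (-6 + 2)² + 22/3 = (-4)² + 22/3 = 16 + 22/3 = 70/3 ≈ 23.333)
U(q) = 2*q/(70/3 + 2*q) (U(q) = (q + q)/(70/3 + (q + q)) = (2*q)/(70/3 + 2*q) = 2*q/(70/3 + 2*q))
-3432 + U(a) = -3432 + 3*64/(35 + 3*64) = -3432 + 3*64/(35 + 192) = -3432 + 3*64/227 = -3432 + 3*64*(1/227) = -3432 + 192/227 = -778872/227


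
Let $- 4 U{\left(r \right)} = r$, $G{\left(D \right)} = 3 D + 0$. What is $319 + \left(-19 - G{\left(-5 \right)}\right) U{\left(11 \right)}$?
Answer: $330$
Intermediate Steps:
$G{\left(D \right)} = 3 D$
$U{\left(r \right)} = - \frac{r}{4}$
$319 + \left(-19 - G{\left(-5 \right)}\right) U{\left(11 \right)} = 319 + \left(-19 - 3 \left(-5\right)\right) \left(\left(- \frac{1}{4}\right) 11\right) = 319 + \left(-19 - -15\right) \left(- \frac{11}{4}\right) = 319 + \left(-19 + 15\right) \left(- \frac{11}{4}\right) = 319 - -11 = 319 + 11 = 330$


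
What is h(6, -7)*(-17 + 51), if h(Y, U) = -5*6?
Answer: -1020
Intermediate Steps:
h(Y, U) = -30
h(6, -7)*(-17 + 51) = -30*(-17 + 51) = -30*34 = -1020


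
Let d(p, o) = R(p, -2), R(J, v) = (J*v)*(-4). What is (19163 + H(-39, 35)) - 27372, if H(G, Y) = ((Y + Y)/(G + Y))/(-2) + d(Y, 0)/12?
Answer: -98123/12 ≈ -8176.9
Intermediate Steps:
R(J, v) = -4*J*v
d(p, o) = 8*p (d(p, o) = -4*p*(-2) = 8*p)
H(G, Y) = 2*Y/3 - Y/(G + Y) (H(G, Y) = ((Y + Y)/(G + Y))/(-2) + (8*Y)/12 = ((2*Y)/(G + Y))*(-½) + (8*Y)*(1/12) = (2*Y/(G + Y))*(-½) + 2*Y/3 = -Y/(G + Y) + 2*Y/3 = 2*Y/3 - Y/(G + Y))
(19163 + H(-39, 35)) - 27372 = (19163 + (⅓)*35*(-3 + 2*(-39) + 2*35)/(-39 + 35)) - 27372 = (19163 + (⅓)*35*(-3 - 78 + 70)/(-4)) - 27372 = (19163 + (⅓)*35*(-¼)*(-11)) - 27372 = (19163 + 385/12) - 27372 = 230341/12 - 27372 = -98123/12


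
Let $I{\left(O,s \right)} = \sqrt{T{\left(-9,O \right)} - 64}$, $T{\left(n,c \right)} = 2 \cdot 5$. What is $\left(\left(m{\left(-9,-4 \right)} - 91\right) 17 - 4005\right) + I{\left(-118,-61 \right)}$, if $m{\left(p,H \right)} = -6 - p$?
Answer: $-5501 + 3 i \sqrt{6} \approx -5501.0 + 7.3485 i$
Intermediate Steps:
$T{\left(n,c \right)} = 10$
$I{\left(O,s \right)} = 3 i \sqrt{6}$ ($I{\left(O,s \right)} = \sqrt{10 - 64} = \sqrt{-54} = 3 i \sqrt{6}$)
$\left(\left(m{\left(-9,-4 \right)} - 91\right) 17 - 4005\right) + I{\left(-118,-61 \right)} = \left(\left(\left(-6 - -9\right) - 91\right) 17 - 4005\right) + 3 i \sqrt{6} = \left(\left(\left(-6 + 9\right) - 91\right) 17 - 4005\right) + 3 i \sqrt{6} = \left(\left(3 - 91\right) 17 - 4005\right) + 3 i \sqrt{6} = \left(\left(-88\right) 17 - 4005\right) + 3 i \sqrt{6} = \left(-1496 - 4005\right) + 3 i \sqrt{6} = -5501 + 3 i \sqrt{6}$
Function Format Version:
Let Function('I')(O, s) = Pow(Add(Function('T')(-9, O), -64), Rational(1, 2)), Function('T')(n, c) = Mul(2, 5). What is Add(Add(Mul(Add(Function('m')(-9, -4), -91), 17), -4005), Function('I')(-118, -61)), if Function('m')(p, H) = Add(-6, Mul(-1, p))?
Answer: Add(-5501, Mul(3, I, Pow(6, Rational(1, 2)))) ≈ Add(-5501.0, Mul(7.3485, I))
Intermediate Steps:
Function('T')(n, c) = 10
Function('I')(O, s) = Mul(3, I, Pow(6, Rational(1, 2))) (Function('I')(O, s) = Pow(Add(10, -64), Rational(1, 2)) = Pow(-54, Rational(1, 2)) = Mul(3, I, Pow(6, Rational(1, 2))))
Add(Add(Mul(Add(Function('m')(-9, -4), -91), 17), -4005), Function('I')(-118, -61)) = Add(Add(Mul(Add(Add(-6, Mul(-1, -9)), -91), 17), -4005), Mul(3, I, Pow(6, Rational(1, 2)))) = Add(Add(Mul(Add(Add(-6, 9), -91), 17), -4005), Mul(3, I, Pow(6, Rational(1, 2)))) = Add(Add(Mul(Add(3, -91), 17), -4005), Mul(3, I, Pow(6, Rational(1, 2)))) = Add(Add(Mul(-88, 17), -4005), Mul(3, I, Pow(6, Rational(1, 2)))) = Add(Add(-1496, -4005), Mul(3, I, Pow(6, Rational(1, 2)))) = Add(-5501, Mul(3, I, Pow(6, Rational(1, 2))))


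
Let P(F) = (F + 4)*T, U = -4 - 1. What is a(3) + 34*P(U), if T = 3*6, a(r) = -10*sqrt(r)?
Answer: -612 - 10*sqrt(3) ≈ -629.32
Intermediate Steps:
U = -5
T = 18
P(F) = 72 + 18*F (P(F) = (F + 4)*18 = (4 + F)*18 = 72 + 18*F)
a(3) + 34*P(U) = -10*sqrt(3) + 34*(72 + 18*(-5)) = -10*sqrt(3) + 34*(72 - 90) = -10*sqrt(3) + 34*(-18) = -10*sqrt(3) - 612 = -612 - 10*sqrt(3)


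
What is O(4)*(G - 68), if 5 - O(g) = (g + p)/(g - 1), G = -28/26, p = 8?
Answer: -898/13 ≈ -69.077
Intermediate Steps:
G = -14/13 (G = -28*1/26 = -14/13 ≈ -1.0769)
O(g) = 5 - (8 + g)/(-1 + g) (O(g) = 5 - (g + 8)/(g - 1) = 5 - (8 + g)/(-1 + g))
O(4)*(G - 68) = ((-13 + 4*4)/(-1 + 4))*(-14/13 - 68) = ((-13 + 16)/3)*(-898/13) = ((⅓)*3)*(-898/13) = 1*(-898/13) = -898/13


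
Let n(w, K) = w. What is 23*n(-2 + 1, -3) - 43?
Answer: -66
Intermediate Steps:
23*n(-2 + 1, -3) - 43 = 23*(-2 + 1) - 43 = 23*(-1) - 43 = -23 - 43 = -66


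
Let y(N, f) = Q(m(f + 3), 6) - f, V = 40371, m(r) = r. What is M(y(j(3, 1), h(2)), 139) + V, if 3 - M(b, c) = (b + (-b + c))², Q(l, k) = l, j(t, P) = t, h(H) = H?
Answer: 21053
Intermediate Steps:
y(N, f) = 3 (y(N, f) = (f + 3) - f = (3 + f) - f = 3)
M(b, c) = 3 - c² (M(b, c) = 3 - (b + (-b + c))² = 3 - (b + (c - b))² = 3 - c²)
M(y(j(3, 1), h(2)), 139) + V = (3 - 1*139²) + 40371 = (3 - 1*19321) + 40371 = (3 - 19321) + 40371 = -19318 + 40371 = 21053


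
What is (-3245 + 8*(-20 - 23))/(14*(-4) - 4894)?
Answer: 3589/4950 ≈ 0.72505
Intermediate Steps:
(-3245 + 8*(-20 - 23))/(14*(-4) - 4894) = (-3245 + 8*(-43))/(-56 - 4894) = (-3245 - 344)/(-4950) = -3589*(-1/4950) = 3589/4950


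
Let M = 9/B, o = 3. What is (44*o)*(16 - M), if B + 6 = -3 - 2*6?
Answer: 15180/7 ≈ 2168.6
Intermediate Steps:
B = -21 (B = -6 + (-3 - 2*6) = -6 + (-3 - 12) = -6 - 15 = -21)
M = -3/7 (M = 9/(-21) = 9*(-1/21) = -3/7 ≈ -0.42857)
(44*o)*(16 - M) = (44*3)*(16 - 1*(-3/7)) = 132*(16 + 3/7) = 132*(115/7) = 15180/7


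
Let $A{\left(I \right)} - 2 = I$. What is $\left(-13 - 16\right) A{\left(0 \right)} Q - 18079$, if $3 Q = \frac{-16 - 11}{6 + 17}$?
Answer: $- \frac{415295}{23} \approx -18056.0$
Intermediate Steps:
$A{\left(I \right)} = 2 + I$
$Q = - \frac{9}{23}$ ($Q = \frac{\left(-16 - 11\right) \frac{1}{6 + 17}}{3} = \frac{\left(-27\right) \frac{1}{23}}{3} = \frac{1}{3} \left(- \frac{27}{23}\right) = - \frac{9}{23} \approx -0.3913$)
$\left(-13 - 16\right) A{\left(0 \right)} Q - 18079 = \left(-13 - 16\right) \left(2 + 0\right) \left(- \frac{9}{23}\right) - 18079 = \left(-29\right) 2 \left(- \frac{9}{23}\right) - 18079 = \left(-58\right) \left(- \frac{9}{23}\right) - 18079 = \frac{522}{23} - 18079 = - \frac{415295}{23}$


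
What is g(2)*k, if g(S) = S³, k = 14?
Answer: 112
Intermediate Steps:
g(2)*k = 2³*14 = 8*14 = 112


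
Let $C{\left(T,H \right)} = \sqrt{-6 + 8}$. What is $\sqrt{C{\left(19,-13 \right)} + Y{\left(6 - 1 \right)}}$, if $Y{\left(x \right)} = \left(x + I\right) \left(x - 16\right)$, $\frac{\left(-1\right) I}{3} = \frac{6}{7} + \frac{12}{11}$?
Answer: $\frac{\sqrt{455 + 49 \sqrt{2}}}{7} \approx 3.2711$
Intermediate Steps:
$C{\left(T,H \right)} = \sqrt{2}$
$I = - \frac{450}{77}$ ($I = - 3 \left(\frac{6}{7} + \frac{12}{11}\right) = \left(-3\right) \frac{150}{77} = - \frac{450}{77} \approx -5.8442$)
$Y{\left(x \right)} = \left(-16 + x\right) \left(- \frac{450}{77} + x\right)$ ($Y{\left(x \right)} = \left(x - \frac{450}{77}\right) \left(x - 16\right) = \left(- \frac{450}{77} + x\right) \left(-16 + x\right) = \left(-16 + x\right) \left(- \frac{450}{77} + x\right)$)
$\sqrt{C{\left(19,-13 \right)} + Y{\left(6 - 1 \right)}} = \sqrt{\sqrt{2} + \left(\frac{7200}{77} + \left(6 - 1\right)^{2} - \frac{1682 \left(6 - 1\right)}{77}\right)} = \sqrt{\sqrt{2} + \left(\frac{7200}{77} + 5^{2} - \frac{8410}{77}\right)} = \sqrt{\sqrt{2} + \left(\frac{7200}{77} + 25 - \frac{8410}{77}\right)} = \sqrt{\sqrt{2} + \frac{65}{7}} = \sqrt{\frac{65}{7} + \sqrt{2}}$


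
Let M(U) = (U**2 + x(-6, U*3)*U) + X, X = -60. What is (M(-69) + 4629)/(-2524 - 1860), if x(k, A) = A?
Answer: -23613/4384 ≈ -5.3862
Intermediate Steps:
M(U) = -60 + 4*U**2 (M(U) = (U**2 + (U*3)*U) - 60 = (U**2 + (3*U)*U) - 60 = (U**2 + 3*U**2) - 60 = 4*U**2 - 60 = -60 + 4*U**2)
(M(-69) + 4629)/(-2524 - 1860) = ((-60 + 4*(-69)**2) + 4629)/(-2524 - 1860) = ((-60 + 4*4761) + 4629)/(-4384) = ((-60 + 19044) + 4629)*(-1/4384) = (18984 + 4629)*(-1/4384) = 23613*(-1/4384) = -23613/4384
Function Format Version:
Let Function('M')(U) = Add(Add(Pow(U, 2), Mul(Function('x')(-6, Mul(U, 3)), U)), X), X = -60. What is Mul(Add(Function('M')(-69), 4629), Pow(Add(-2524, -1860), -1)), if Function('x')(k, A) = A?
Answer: Rational(-23613, 4384) ≈ -5.3862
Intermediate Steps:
Function('M')(U) = Add(-60, Mul(4, Pow(U, 2))) (Function('M')(U) = Add(Add(Pow(U, 2), Mul(Mul(U, 3), U)), -60) = Add(Add(Pow(U, 2), Mul(Mul(3, U), U)), -60) = Add(Add(Pow(U, 2), Mul(3, Pow(U, 2))), -60) = Add(Mul(4, Pow(U, 2)), -60) = Add(-60, Mul(4, Pow(U, 2))))
Mul(Add(Function('M')(-69), 4629), Pow(Add(-2524, -1860), -1)) = Mul(Add(Add(-60, Mul(4, Pow(-69, 2))), 4629), Pow(Add(-2524, -1860), -1)) = Mul(Add(Add(-60, Mul(4, 4761)), 4629), Pow(-4384, -1)) = Mul(Add(Add(-60, 19044), 4629), Rational(-1, 4384)) = Mul(Add(18984, 4629), Rational(-1, 4384)) = Mul(23613, Rational(-1, 4384)) = Rational(-23613, 4384)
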